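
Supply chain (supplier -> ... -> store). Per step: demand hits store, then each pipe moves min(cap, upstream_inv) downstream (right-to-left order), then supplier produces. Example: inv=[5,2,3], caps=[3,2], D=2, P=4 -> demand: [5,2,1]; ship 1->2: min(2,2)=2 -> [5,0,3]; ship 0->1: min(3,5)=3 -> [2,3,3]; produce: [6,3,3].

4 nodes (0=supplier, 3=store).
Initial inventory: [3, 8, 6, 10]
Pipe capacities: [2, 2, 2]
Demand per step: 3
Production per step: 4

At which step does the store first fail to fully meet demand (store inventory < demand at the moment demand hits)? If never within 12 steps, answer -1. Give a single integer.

Step 1: demand=3,sold=3 ship[2->3]=2 ship[1->2]=2 ship[0->1]=2 prod=4 -> [5 8 6 9]
Step 2: demand=3,sold=3 ship[2->3]=2 ship[1->2]=2 ship[0->1]=2 prod=4 -> [7 8 6 8]
Step 3: demand=3,sold=3 ship[2->3]=2 ship[1->2]=2 ship[0->1]=2 prod=4 -> [9 8 6 7]
Step 4: demand=3,sold=3 ship[2->3]=2 ship[1->2]=2 ship[0->1]=2 prod=4 -> [11 8 6 6]
Step 5: demand=3,sold=3 ship[2->3]=2 ship[1->2]=2 ship[0->1]=2 prod=4 -> [13 8 6 5]
Step 6: demand=3,sold=3 ship[2->3]=2 ship[1->2]=2 ship[0->1]=2 prod=4 -> [15 8 6 4]
Step 7: demand=3,sold=3 ship[2->3]=2 ship[1->2]=2 ship[0->1]=2 prod=4 -> [17 8 6 3]
Step 8: demand=3,sold=3 ship[2->3]=2 ship[1->2]=2 ship[0->1]=2 prod=4 -> [19 8 6 2]
Step 9: demand=3,sold=2 ship[2->3]=2 ship[1->2]=2 ship[0->1]=2 prod=4 -> [21 8 6 2]
Step 10: demand=3,sold=2 ship[2->3]=2 ship[1->2]=2 ship[0->1]=2 prod=4 -> [23 8 6 2]
Step 11: demand=3,sold=2 ship[2->3]=2 ship[1->2]=2 ship[0->1]=2 prod=4 -> [25 8 6 2]
Step 12: demand=3,sold=2 ship[2->3]=2 ship[1->2]=2 ship[0->1]=2 prod=4 -> [27 8 6 2]
First stockout at step 9

9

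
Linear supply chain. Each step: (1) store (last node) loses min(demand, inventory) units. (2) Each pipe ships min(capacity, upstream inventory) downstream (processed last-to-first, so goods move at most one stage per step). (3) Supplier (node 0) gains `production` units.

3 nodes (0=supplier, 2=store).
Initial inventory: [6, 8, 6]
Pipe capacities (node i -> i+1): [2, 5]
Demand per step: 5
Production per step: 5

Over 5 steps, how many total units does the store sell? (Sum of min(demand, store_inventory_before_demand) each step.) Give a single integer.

Answer: 20

Derivation:
Step 1: sold=5 (running total=5) -> [9 5 6]
Step 2: sold=5 (running total=10) -> [12 2 6]
Step 3: sold=5 (running total=15) -> [15 2 3]
Step 4: sold=3 (running total=18) -> [18 2 2]
Step 5: sold=2 (running total=20) -> [21 2 2]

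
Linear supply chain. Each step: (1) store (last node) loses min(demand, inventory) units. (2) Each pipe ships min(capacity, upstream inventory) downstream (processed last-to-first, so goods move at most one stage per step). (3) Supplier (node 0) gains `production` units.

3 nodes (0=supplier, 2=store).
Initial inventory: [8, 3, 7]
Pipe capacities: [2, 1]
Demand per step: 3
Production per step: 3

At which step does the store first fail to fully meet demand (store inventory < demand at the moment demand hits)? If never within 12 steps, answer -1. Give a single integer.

Step 1: demand=3,sold=3 ship[1->2]=1 ship[0->1]=2 prod=3 -> [9 4 5]
Step 2: demand=3,sold=3 ship[1->2]=1 ship[0->1]=2 prod=3 -> [10 5 3]
Step 3: demand=3,sold=3 ship[1->2]=1 ship[0->1]=2 prod=3 -> [11 6 1]
Step 4: demand=3,sold=1 ship[1->2]=1 ship[0->1]=2 prod=3 -> [12 7 1]
Step 5: demand=3,sold=1 ship[1->2]=1 ship[0->1]=2 prod=3 -> [13 8 1]
Step 6: demand=3,sold=1 ship[1->2]=1 ship[0->1]=2 prod=3 -> [14 9 1]
Step 7: demand=3,sold=1 ship[1->2]=1 ship[0->1]=2 prod=3 -> [15 10 1]
Step 8: demand=3,sold=1 ship[1->2]=1 ship[0->1]=2 prod=3 -> [16 11 1]
Step 9: demand=3,sold=1 ship[1->2]=1 ship[0->1]=2 prod=3 -> [17 12 1]
Step 10: demand=3,sold=1 ship[1->2]=1 ship[0->1]=2 prod=3 -> [18 13 1]
Step 11: demand=3,sold=1 ship[1->2]=1 ship[0->1]=2 prod=3 -> [19 14 1]
Step 12: demand=3,sold=1 ship[1->2]=1 ship[0->1]=2 prod=3 -> [20 15 1]
First stockout at step 4

4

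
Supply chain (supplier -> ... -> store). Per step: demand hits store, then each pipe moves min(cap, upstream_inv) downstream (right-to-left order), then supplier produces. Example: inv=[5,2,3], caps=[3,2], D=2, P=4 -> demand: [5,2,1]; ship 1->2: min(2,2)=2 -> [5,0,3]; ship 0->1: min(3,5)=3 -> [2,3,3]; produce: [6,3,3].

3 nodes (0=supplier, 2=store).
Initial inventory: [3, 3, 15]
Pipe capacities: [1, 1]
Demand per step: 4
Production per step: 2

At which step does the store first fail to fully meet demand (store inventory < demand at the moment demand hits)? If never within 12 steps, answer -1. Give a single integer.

Step 1: demand=4,sold=4 ship[1->2]=1 ship[0->1]=1 prod=2 -> [4 3 12]
Step 2: demand=4,sold=4 ship[1->2]=1 ship[0->1]=1 prod=2 -> [5 3 9]
Step 3: demand=4,sold=4 ship[1->2]=1 ship[0->1]=1 prod=2 -> [6 3 6]
Step 4: demand=4,sold=4 ship[1->2]=1 ship[0->1]=1 prod=2 -> [7 3 3]
Step 5: demand=4,sold=3 ship[1->2]=1 ship[0->1]=1 prod=2 -> [8 3 1]
Step 6: demand=4,sold=1 ship[1->2]=1 ship[0->1]=1 prod=2 -> [9 3 1]
Step 7: demand=4,sold=1 ship[1->2]=1 ship[0->1]=1 prod=2 -> [10 3 1]
Step 8: demand=4,sold=1 ship[1->2]=1 ship[0->1]=1 prod=2 -> [11 3 1]
Step 9: demand=4,sold=1 ship[1->2]=1 ship[0->1]=1 prod=2 -> [12 3 1]
Step 10: demand=4,sold=1 ship[1->2]=1 ship[0->1]=1 prod=2 -> [13 3 1]
Step 11: demand=4,sold=1 ship[1->2]=1 ship[0->1]=1 prod=2 -> [14 3 1]
Step 12: demand=4,sold=1 ship[1->2]=1 ship[0->1]=1 prod=2 -> [15 3 1]
First stockout at step 5

5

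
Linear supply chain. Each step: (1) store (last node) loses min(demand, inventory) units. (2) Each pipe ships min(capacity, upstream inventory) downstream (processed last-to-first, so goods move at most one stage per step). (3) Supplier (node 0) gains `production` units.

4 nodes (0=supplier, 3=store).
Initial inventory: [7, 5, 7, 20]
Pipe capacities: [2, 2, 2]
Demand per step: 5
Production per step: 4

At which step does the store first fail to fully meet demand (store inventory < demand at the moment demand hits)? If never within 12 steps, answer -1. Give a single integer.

Step 1: demand=5,sold=5 ship[2->3]=2 ship[1->2]=2 ship[0->1]=2 prod=4 -> [9 5 7 17]
Step 2: demand=5,sold=5 ship[2->3]=2 ship[1->2]=2 ship[0->1]=2 prod=4 -> [11 5 7 14]
Step 3: demand=5,sold=5 ship[2->3]=2 ship[1->2]=2 ship[0->1]=2 prod=4 -> [13 5 7 11]
Step 4: demand=5,sold=5 ship[2->3]=2 ship[1->2]=2 ship[0->1]=2 prod=4 -> [15 5 7 8]
Step 5: demand=5,sold=5 ship[2->3]=2 ship[1->2]=2 ship[0->1]=2 prod=4 -> [17 5 7 5]
Step 6: demand=5,sold=5 ship[2->3]=2 ship[1->2]=2 ship[0->1]=2 prod=4 -> [19 5 7 2]
Step 7: demand=5,sold=2 ship[2->3]=2 ship[1->2]=2 ship[0->1]=2 prod=4 -> [21 5 7 2]
Step 8: demand=5,sold=2 ship[2->3]=2 ship[1->2]=2 ship[0->1]=2 prod=4 -> [23 5 7 2]
Step 9: demand=5,sold=2 ship[2->3]=2 ship[1->2]=2 ship[0->1]=2 prod=4 -> [25 5 7 2]
Step 10: demand=5,sold=2 ship[2->3]=2 ship[1->2]=2 ship[0->1]=2 prod=4 -> [27 5 7 2]
Step 11: demand=5,sold=2 ship[2->3]=2 ship[1->2]=2 ship[0->1]=2 prod=4 -> [29 5 7 2]
Step 12: demand=5,sold=2 ship[2->3]=2 ship[1->2]=2 ship[0->1]=2 prod=4 -> [31 5 7 2]
First stockout at step 7

7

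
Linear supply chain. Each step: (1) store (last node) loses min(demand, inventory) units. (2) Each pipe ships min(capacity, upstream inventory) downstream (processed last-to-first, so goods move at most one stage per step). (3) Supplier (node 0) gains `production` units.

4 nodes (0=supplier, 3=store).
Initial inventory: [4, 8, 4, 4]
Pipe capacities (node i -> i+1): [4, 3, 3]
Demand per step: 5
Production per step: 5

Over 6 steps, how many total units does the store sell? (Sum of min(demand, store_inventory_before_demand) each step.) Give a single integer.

Step 1: sold=4 (running total=4) -> [5 9 4 3]
Step 2: sold=3 (running total=7) -> [6 10 4 3]
Step 3: sold=3 (running total=10) -> [7 11 4 3]
Step 4: sold=3 (running total=13) -> [8 12 4 3]
Step 5: sold=3 (running total=16) -> [9 13 4 3]
Step 6: sold=3 (running total=19) -> [10 14 4 3]

Answer: 19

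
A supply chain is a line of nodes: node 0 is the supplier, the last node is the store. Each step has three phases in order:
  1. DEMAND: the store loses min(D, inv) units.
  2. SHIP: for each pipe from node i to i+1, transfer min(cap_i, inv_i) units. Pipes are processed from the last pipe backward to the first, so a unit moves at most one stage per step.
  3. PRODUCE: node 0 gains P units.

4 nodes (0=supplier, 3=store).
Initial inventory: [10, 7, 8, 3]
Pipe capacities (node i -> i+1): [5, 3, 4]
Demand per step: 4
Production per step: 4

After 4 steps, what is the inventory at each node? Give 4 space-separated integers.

Step 1: demand=4,sold=3 ship[2->3]=4 ship[1->2]=3 ship[0->1]=5 prod=4 -> inv=[9 9 7 4]
Step 2: demand=4,sold=4 ship[2->3]=4 ship[1->2]=3 ship[0->1]=5 prod=4 -> inv=[8 11 6 4]
Step 3: demand=4,sold=4 ship[2->3]=4 ship[1->2]=3 ship[0->1]=5 prod=4 -> inv=[7 13 5 4]
Step 4: demand=4,sold=4 ship[2->3]=4 ship[1->2]=3 ship[0->1]=5 prod=4 -> inv=[6 15 4 4]

6 15 4 4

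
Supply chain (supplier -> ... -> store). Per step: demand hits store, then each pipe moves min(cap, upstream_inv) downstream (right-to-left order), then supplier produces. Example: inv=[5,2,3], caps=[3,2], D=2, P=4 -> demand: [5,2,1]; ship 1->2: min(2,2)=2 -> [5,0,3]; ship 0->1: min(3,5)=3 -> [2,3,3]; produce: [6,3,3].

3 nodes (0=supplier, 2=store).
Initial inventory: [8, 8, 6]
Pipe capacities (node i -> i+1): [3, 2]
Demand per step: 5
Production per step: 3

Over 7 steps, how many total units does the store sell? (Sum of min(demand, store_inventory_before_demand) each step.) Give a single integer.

Answer: 18

Derivation:
Step 1: sold=5 (running total=5) -> [8 9 3]
Step 2: sold=3 (running total=8) -> [8 10 2]
Step 3: sold=2 (running total=10) -> [8 11 2]
Step 4: sold=2 (running total=12) -> [8 12 2]
Step 5: sold=2 (running total=14) -> [8 13 2]
Step 6: sold=2 (running total=16) -> [8 14 2]
Step 7: sold=2 (running total=18) -> [8 15 2]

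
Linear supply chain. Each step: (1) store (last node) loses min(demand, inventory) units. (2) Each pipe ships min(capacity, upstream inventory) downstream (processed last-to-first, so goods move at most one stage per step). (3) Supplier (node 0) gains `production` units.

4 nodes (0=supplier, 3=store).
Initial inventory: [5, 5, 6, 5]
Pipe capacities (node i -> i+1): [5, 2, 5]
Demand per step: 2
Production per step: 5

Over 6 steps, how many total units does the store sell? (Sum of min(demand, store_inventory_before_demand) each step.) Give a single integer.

Answer: 12

Derivation:
Step 1: sold=2 (running total=2) -> [5 8 3 8]
Step 2: sold=2 (running total=4) -> [5 11 2 9]
Step 3: sold=2 (running total=6) -> [5 14 2 9]
Step 4: sold=2 (running total=8) -> [5 17 2 9]
Step 5: sold=2 (running total=10) -> [5 20 2 9]
Step 6: sold=2 (running total=12) -> [5 23 2 9]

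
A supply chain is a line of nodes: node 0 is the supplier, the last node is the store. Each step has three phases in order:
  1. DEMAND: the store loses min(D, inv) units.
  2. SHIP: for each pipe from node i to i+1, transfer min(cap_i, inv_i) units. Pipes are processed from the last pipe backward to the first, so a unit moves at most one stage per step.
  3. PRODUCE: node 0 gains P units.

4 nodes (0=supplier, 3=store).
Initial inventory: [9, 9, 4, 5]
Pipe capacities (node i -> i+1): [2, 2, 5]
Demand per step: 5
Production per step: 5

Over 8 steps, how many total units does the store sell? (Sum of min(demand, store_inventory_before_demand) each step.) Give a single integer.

Answer: 21

Derivation:
Step 1: sold=5 (running total=5) -> [12 9 2 4]
Step 2: sold=4 (running total=9) -> [15 9 2 2]
Step 3: sold=2 (running total=11) -> [18 9 2 2]
Step 4: sold=2 (running total=13) -> [21 9 2 2]
Step 5: sold=2 (running total=15) -> [24 9 2 2]
Step 6: sold=2 (running total=17) -> [27 9 2 2]
Step 7: sold=2 (running total=19) -> [30 9 2 2]
Step 8: sold=2 (running total=21) -> [33 9 2 2]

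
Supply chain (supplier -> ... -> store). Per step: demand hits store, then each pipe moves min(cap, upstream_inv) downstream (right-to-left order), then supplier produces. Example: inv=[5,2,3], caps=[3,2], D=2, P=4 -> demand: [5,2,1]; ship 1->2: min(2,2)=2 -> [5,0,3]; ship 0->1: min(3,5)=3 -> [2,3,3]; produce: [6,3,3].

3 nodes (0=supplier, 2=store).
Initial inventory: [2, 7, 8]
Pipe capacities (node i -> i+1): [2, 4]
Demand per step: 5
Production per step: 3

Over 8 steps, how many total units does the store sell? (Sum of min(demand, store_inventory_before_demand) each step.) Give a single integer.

Step 1: sold=5 (running total=5) -> [3 5 7]
Step 2: sold=5 (running total=10) -> [4 3 6]
Step 3: sold=5 (running total=15) -> [5 2 4]
Step 4: sold=4 (running total=19) -> [6 2 2]
Step 5: sold=2 (running total=21) -> [7 2 2]
Step 6: sold=2 (running total=23) -> [8 2 2]
Step 7: sold=2 (running total=25) -> [9 2 2]
Step 8: sold=2 (running total=27) -> [10 2 2]

Answer: 27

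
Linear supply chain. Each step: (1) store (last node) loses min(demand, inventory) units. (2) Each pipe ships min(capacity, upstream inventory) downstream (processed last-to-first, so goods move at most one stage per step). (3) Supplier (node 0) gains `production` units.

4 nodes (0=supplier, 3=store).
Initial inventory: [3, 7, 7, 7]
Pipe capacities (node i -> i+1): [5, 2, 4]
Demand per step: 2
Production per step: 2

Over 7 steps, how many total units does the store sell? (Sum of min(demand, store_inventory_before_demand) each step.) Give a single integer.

Step 1: sold=2 (running total=2) -> [2 8 5 9]
Step 2: sold=2 (running total=4) -> [2 8 3 11]
Step 3: sold=2 (running total=6) -> [2 8 2 12]
Step 4: sold=2 (running total=8) -> [2 8 2 12]
Step 5: sold=2 (running total=10) -> [2 8 2 12]
Step 6: sold=2 (running total=12) -> [2 8 2 12]
Step 7: sold=2 (running total=14) -> [2 8 2 12]

Answer: 14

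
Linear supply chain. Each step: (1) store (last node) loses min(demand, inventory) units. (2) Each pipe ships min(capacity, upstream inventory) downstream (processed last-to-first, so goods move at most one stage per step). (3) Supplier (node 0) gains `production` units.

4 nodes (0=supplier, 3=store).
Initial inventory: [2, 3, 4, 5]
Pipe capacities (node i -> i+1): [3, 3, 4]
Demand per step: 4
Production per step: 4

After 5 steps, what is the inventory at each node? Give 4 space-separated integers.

Step 1: demand=4,sold=4 ship[2->3]=4 ship[1->2]=3 ship[0->1]=2 prod=4 -> inv=[4 2 3 5]
Step 2: demand=4,sold=4 ship[2->3]=3 ship[1->2]=2 ship[0->1]=3 prod=4 -> inv=[5 3 2 4]
Step 3: demand=4,sold=4 ship[2->3]=2 ship[1->2]=3 ship[0->1]=3 prod=4 -> inv=[6 3 3 2]
Step 4: demand=4,sold=2 ship[2->3]=3 ship[1->2]=3 ship[0->1]=3 prod=4 -> inv=[7 3 3 3]
Step 5: demand=4,sold=3 ship[2->3]=3 ship[1->2]=3 ship[0->1]=3 prod=4 -> inv=[8 3 3 3]

8 3 3 3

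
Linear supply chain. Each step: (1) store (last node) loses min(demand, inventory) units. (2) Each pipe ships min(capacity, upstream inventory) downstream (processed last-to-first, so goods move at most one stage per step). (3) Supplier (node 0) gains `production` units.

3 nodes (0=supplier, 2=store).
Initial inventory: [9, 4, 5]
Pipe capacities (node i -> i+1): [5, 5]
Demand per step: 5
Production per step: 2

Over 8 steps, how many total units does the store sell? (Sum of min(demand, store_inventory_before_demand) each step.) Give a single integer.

Answer: 28

Derivation:
Step 1: sold=5 (running total=5) -> [6 5 4]
Step 2: sold=4 (running total=9) -> [3 5 5]
Step 3: sold=5 (running total=14) -> [2 3 5]
Step 4: sold=5 (running total=19) -> [2 2 3]
Step 5: sold=3 (running total=22) -> [2 2 2]
Step 6: sold=2 (running total=24) -> [2 2 2]
Step 7: sold=2 (running total=26) -> [2 2 2]
Step 8: sold=2 (running total=28) -> [2 2 2]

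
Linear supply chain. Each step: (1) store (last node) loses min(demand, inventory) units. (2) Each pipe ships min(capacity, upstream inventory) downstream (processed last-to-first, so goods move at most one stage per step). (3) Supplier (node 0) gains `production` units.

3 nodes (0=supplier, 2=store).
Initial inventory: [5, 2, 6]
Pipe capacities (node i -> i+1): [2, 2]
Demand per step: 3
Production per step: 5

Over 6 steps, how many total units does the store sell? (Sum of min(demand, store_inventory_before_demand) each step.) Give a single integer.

Step 1: sold=3 (running total=3) -> [8 2 5]
Step 2: sold=3 (running total=6) -> [11 2 4]
Step 3: sold=3 (running total=9) -> [14 2 3]
Step 4: sold=3 (running total=12) -> [17 2 2]
Step 5: sold=2 (running total=14) -> [20 2 2]
Step 6: sold=2 (running total=16) -> [23 2 2]

Answer: 16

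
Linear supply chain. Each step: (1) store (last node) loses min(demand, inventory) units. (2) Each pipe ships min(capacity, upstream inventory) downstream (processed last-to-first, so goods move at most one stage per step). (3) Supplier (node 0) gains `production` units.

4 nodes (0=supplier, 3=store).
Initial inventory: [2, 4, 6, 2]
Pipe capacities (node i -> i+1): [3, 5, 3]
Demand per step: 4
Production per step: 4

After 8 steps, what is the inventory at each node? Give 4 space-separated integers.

Step 1: demand=4,sold=2 ship[2->3]=3 ship[1->2]=4 ship[0->1]=2 prod=4 -> inv=[4 2 7 3]
Step 2: demand=4,sold=3 ship[2->3]=3 ship[1->2]=2 ship[0->1]=3 prod=4 -> inv=[5 3 6 3]
Step 3: demand=4,sold=3 ship[2->3]=3 ship[1->2]=3 ship[0->1]=3 prod=4 -> inv=[6 3 6 3]
Step 4: demand=4,sold=3 ship[2->3]=3 ship[1->2]=3 ship[0->1]=3 prod=4 -> inv=[7 3 6 3]
Step 5: demand=4,sold=3 ship[2->3]=3 ship[1->2]=3 ship[0->1]=3 prod=4 -> inv=[8 3 6 3]
Step 6: demand=4,sold=3 ship[2->3]=3 ship[1->2]=3 ship[0->1]=3 prod=4 -> inv=[9 3 6 3]
Step 7: demand=4,sold=3 ship[2->3]=3 ship[1->2]=3 ship[0->1]=3 prod=4 -> inv=[10 3 6 3]
Step 8: demand=4,sold=3 ship[2->3]=3 ship[1->2]=3 ship[0->1]=3 prod=4 -> inv=[11 3 6 3]

11 3 6 3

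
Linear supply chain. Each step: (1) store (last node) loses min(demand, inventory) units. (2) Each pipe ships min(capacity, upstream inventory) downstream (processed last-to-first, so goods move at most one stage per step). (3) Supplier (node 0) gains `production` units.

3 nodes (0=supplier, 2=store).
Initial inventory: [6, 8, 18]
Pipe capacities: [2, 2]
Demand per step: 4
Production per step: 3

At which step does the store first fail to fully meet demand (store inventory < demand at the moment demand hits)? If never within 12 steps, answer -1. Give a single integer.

Step 1: demand=4,sold=4 ship[1->2]=2 ship[0->1]=2 prod=3 -> [7 8 16]
Step 2: demand=4,sold=4 ship[1->2]=2 ship[0->1]=2 prod=3 -> [8 8 14]
Step 3: demand=4,sold=4 ship[1->2]=2 ship[0->1]=2 prod=3 -> [9 8 12]
Step 4: demand=4,sold=4 ship[1->2]=2 ship[0->1]=2 prod=3 -> [10 8 10]
Step 5: demand=4,sold=4 ship[1->2]=2 ship[0->1]=2 prod=3 -> [11 8 8]
Step 6: demand=4,sold=4 ship[1->2]=2 ship[0->1]=2 prod=3 -> [12 8 6]
Step 7: demand=4,sold=4 ship[1->2]=2 ship[0->1]=2 prod=3 -> [13 8 4]
Step 8: demand=4,sold=4 ship[1->2]=2 ship[0->1]=2 prod=3 -> [14 8 2]
Step 9: demand=4,sold=2 ship[1->2]=2 ship[0->1]=2 prod=3 -> [15 8 2]
Step 10: demand=4,sold=2 ship[1->2]=2 ship[0->1]=2 prod=3 -> [16 8 2]
Step 11: demand=4,sold=2 ship[1->2]=2 ship[0->1]=2 prod=3 -> [17 8 2]
Step 12: demand=4,sold=2 ship[1->2]=2 ship[0->1]=2 prod=3 -> [18 8 2]
First stockout at step 9

9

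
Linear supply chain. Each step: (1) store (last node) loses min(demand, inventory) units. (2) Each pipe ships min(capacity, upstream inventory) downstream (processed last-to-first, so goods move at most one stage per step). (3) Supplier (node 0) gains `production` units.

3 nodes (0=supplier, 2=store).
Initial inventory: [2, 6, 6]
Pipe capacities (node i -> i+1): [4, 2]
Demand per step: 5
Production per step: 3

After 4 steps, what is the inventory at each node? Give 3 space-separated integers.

Step 1: demand=5,sold=5 ship[1->2]=2 ship[0->1]=2 prod=3 -> inv=[3 6 3]
Step 2: demand=5,sold=3 ship[1->2]=2 ship[0->1]=3 prod=3 -> inv=[3 7 2]
Step 3: demand=5,sold=2 ship[1->2]=2 ship[0->1]=3 prod=3 -> inv=[3 8 2]
Step 4: demand=5,sold=2 ship[1->2]=2 ship[0->1]=3 prod=3 -> inv=[3 9 2]

3 9 2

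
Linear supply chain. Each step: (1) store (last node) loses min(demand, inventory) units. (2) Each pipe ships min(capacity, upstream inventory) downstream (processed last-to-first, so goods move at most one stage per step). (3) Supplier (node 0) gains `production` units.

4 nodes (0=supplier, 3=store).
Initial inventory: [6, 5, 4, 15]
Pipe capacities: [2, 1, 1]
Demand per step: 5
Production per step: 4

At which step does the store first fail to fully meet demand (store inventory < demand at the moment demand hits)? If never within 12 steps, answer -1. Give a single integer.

Step 1: demand=5,sold=5 ship[2->3]=1 ship[1->2]=1 ship[0->1]=2 prod=4 -> [8 6 4 11]
Step 2: demand=5,sold=5 ship[2->3]=1 ship[1->2]=1 ship[0->1]=2 prod=4 -> [10 7 4 7]
Step 3: demand=5,sold=5 ship[2->3]=1 ship[1->2]=1 ship[0->1]=2 prod=4 -> [12 8 4 3]
Step 4: demand=5,sold=3 ship[2->3]=1 ship[1->2]=1 ship[0->1]=2 prod=4 -> [14 9 4 1]
Step 5: demand=5,sold=1 ship[2->3]=1 ship[1->2]=1 ship[0->1]=2 prod=4 -> [16 10 4 1]
Step 6: demand=5,sold=1 ship[2->3]=1 ship[1->2]=1 ship[0->1]=2 prod=4 -> [18 11 4 1]
Step 7: demand=5,sold=1 ship[2->3]=1 ship[1->2]=1 ship[0->1]=2 prod=4 -> [20 12 4 1]
Step 8: demand=5,sold=1 ship[2->3]=1 ship[1->2]=1 ship[0->1]=2 prod=4 -> [22 13 4 1]
Step 9: demand=5,sold=1 ship[2->3]=1 ship[1->2]=1 ship[0->1]=2 prod=4 -> [24 14 4 1]
Step 10: demand=5,sold=1 ship[2->3]=1 ship[1->2]=1 ship[0->1]=2 prod=4 -> [26 15 4 1]
Step 11: demand=5,sold=1 ship[2->3]=1 ship[1->2]=1 ship[0->1]=2 prod=4 -> [28 16 4 1]
Step 12: demand=5,sold=1 ship[2->3]=1 ship[1->2]=1 ship[0->1]=2 prod=4 -> [30 17 4 1]
First stockout at step 4

4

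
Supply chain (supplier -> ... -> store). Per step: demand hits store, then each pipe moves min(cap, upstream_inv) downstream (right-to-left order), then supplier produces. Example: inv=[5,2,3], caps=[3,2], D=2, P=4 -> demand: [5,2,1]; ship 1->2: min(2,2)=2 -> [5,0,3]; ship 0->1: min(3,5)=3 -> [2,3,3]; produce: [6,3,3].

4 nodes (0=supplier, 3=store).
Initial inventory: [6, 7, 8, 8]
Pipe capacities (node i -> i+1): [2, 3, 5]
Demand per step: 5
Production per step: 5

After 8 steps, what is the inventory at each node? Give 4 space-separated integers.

Step 1: demand=5,sold=5 ship[2->3]=5 ship[1->2]=3 ship[0->1]=2 prod=5 -> inv=[9 6 6 8]
Step 2: demand=5,sold=5 ship[2->3]=5 ship[1->2]=3 ship[0->1]=2 prod=5 -> inv=[12 5 4 8]
Step 3: demand=5,sold=5 ship[2->3]=4 ship[1->2]=3 ship[0->1]=2 prod=5 -> inv=[15 4 3 7]
Step 4: demand=5,sold=5 ship[2->3]=3 ship[1->2]=3 ship[0->1]=2 prod=5 -> inv=[18 3 3 5]
Step 5: demand=5,sold=5 ship[2->3]=3 ship[1->2]=3 ship[0->1]=2 prod=5 -> inv=[21 2 3 3]
Step 6: demand=5,sold=3 ship[2->3]=3 ship[1->2]=2 ship[0->1]=2 prod=5 -> inv=[24 2 2 3]
Step 7: demand=5,sold=3 ship[2->3]=2 ship[1->2]=2 ship[0->1]=2 prod=5 -> inv=[27 2 2 2]
Step 8: demand=5,sold=2 ship[2->3]=2 ship[1->2]=2 ship[0->1]=2 prod=5 -> inv=[30 2 2 2]

30 2 2 2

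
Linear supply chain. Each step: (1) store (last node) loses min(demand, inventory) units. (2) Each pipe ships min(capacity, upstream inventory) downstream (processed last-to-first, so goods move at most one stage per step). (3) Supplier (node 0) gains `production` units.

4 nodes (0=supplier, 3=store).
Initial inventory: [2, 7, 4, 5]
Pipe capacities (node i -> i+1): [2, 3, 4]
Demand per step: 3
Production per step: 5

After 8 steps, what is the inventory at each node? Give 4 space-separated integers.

Step 1: demand=3,sold=3 ship[2->3]=4 ship[1->2]=3 ship[0->1]=2 prod=5 -> inv=[5 6 3 6]
Step 2: demand=3,sold=3 ship[2->3]=3 ship[1->2]=3 ship[0->1]=2 prod=5 -> inv=[8 5 3 6]
Step 3: demand=3,sold=3 ship[2->3]=3 ship[1->2]=3 ship[0->1]=2 prod=5 -> inv=[11 4 3 6]
Step 4: demand=3,sold=3 ship[2->3]=3 ship[1->2]=3 ship[0->1]=2 prod=5 -> inv=[14 3 3 6]
Step 5: demand=3,sold=3 ship[2->3]=3 ship[1->2]=3 ship[0->1]=2 prod=5 -> inv=[17 2 3 6]
Step 6: demand=3,sold=3 ship[2->3]=3 ship[1->2]=2 ship[0->1]=2 prod=5 -> inv=[20 2 2 6]
Step 7: demand=3,sold=3 ship[2->3]=2 ship[1->2]=2 ship[0->1]=2 prod=5 -> inv=[23 2 2 5]
Step 8: demand=3,sold=3 ship[2->3]=2 ship[1->2]=2 ship[0->1]=2 prod=5 -> inv=[26 2 2 4]

26 2 2 4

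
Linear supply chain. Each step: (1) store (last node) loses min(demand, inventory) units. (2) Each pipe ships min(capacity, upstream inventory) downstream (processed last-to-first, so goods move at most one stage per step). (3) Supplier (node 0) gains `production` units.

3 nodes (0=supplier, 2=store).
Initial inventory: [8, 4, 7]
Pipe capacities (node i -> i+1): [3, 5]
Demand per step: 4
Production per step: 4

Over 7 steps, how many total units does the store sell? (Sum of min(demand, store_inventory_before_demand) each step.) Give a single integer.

Answer: 26

Derivation:
Step 1: sold=4 (running total=4) -> [9 3 7]
Step 2: sold=4 (running total=8) -> [10 3 6]
Step 3: sold=4 (running total=12) -> [11 3 5]
Step 4: sold=4 (running total=16) -> [12 3 4]
Step 5: sold=4 (running total=20) -> [13 3 3]
Step 6: sold=3 (running total=23) -> [14 3 3]
Step 7: sold=3 (running total=26) -> [15 3 3]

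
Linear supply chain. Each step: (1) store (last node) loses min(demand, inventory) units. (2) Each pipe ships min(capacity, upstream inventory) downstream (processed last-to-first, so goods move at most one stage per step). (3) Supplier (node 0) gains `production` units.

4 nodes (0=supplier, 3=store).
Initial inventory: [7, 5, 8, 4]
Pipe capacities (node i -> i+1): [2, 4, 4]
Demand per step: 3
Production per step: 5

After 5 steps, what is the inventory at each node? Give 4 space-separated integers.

Step 1: demand=3,sold=3 ship[2->3]=4 ship[1->2]=4 ship[0->1]=2 prod=5 -> inv=[10 3 8 5]
Step 2: demand=3,sold=3 ship[2->3]=4 ship[1->2]=3 ship[0->1]=2 prod=5 -> inv=[13 2 7 6]
Step 3: demand=3,sold=3 ship[2->3]=4 ship[1->2]=2 ship[0->1]=2 prod=5 -> inv=[16 2 5 7]
Step 4: demand=3,sold=3 ship[2->3]=4 ship[1->2]=2 ship[0->1]=2 prod=5 -> inv=[19 2 3 8]
Step 5: demand=3,sold=3 ship[2->3]=3 ship[1->2]=2 ship[0->1]=2 prod=5 -> inv=[22 2 2 8]

22 2 2 8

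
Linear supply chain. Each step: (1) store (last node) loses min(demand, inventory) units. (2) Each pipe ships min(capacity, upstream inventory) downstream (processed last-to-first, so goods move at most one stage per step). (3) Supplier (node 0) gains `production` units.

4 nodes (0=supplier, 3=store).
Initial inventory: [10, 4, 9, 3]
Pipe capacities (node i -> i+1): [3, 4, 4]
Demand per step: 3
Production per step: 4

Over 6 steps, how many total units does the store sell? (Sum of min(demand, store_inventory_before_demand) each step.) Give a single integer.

Step 1: sold=3 (running total=3) -> [11 3 9 4]
Step 2: sold=3 (running total=6) -> [12 3 8 5]
Step 3: sold=3 (running total=9) -> [13 3 7 6]
Step 4: sold=3 (running total=12) -> [14 3 6 7]
Step 5: sold=3 (running total=15) -> [15 3 5 8]
Step 6: sold=3 (running total=18) -> [16 3 4 9]

Answer: 18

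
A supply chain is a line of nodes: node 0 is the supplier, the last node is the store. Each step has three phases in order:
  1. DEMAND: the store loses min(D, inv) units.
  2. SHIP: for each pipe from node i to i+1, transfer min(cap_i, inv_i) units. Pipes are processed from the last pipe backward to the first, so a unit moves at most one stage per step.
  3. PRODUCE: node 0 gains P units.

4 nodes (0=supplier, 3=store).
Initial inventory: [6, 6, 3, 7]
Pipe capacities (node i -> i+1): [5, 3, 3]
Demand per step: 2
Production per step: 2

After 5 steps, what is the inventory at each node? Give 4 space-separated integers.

Step 1: demand=2,sold=2 ship[2->3]=3 ship[1->2]=3 ship[0->1]=5 prod=2 -> inv=[3 8 3 8]
Step 2: demand=2,sold=2 ship[2->3]=3 ship[1->2]=3 ship[0->1]=3 prod=2 -> inv=[2 8 3 9]
Step 3: demand=2,sold=2 ship[2->3]=3 ship[1->2]=3 ship[0->1]=2 prod=2 -> inv=[2 7 3 10]
Step 4: demand=2,sold=2 ship[2->3]=3 ship[1->2]=3 ship[0->1]=2 prod=2 -> inv=[2 6 3 11]
Step 5: demand=2,sold=2 ship[2->3]=3 ship[1->2]=3 ship[0->1]=2 prod=2 -> inv=[2 5 3 12]

2 5 3 12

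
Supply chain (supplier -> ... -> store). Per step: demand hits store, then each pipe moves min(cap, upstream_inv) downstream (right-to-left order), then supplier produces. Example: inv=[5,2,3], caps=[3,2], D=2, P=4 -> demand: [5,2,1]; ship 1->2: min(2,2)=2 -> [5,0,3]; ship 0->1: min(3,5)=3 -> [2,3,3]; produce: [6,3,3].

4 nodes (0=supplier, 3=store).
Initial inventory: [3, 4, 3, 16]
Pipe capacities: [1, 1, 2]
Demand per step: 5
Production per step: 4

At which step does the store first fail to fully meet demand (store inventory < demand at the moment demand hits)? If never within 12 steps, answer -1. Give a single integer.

Step 1: demand=5,sold=5 ship[2->3]=2 ship[1->2]=1 ship[0->1]=1 prod=4 -> [6 4 2 13]
Step 2: demand=5,sold=5 ship[2->3]=2 ship[1->2]=1 ship[0->1]=1 prod=4 -> [9 4 1 10]
Step 3: demand=5,sold=5 ship[2->3]=1 ship[1->2]=1 ship[0->1]=1 prod=4 -> [12 4 1 6]
Step 4: demand=5,sold=5 ship[2->3]=1 ship[1->2]=1 ship[0->1]=1 prod=4 -> [15 4 1 2]
Step 5: demand=5,sold=2 ship[2->3]=1 ship[1->2]=1 ship[0->1]=1 prod=4 -> [18 4 1 1]
Step 6: demand=5,sold=1 ship[2->3]=1 ship[1->2]=1 ship[0->1]=1 prod=4 -> [21 4 1 1]
Step 7: demand=5,sold=1 ship[2->3]=1 ship[1->2]=1 ship[0->1]=1 prod=4 -> [24 4 1 1]
Step 8: demand=5,sold=1 ship[2->3]=1 ship[1->2]=1 ship[0->1]=1 prod=4 -> [27 4 1 1]
Step 9: demand=5,sold=1 ship[2->3]=1 ship[1->2]=1 ship[0->1]=1 prod=4 -> [30 4 1 1]
Step 10: demand=5,sold=1 ship[2->3]=1 ship[1->2]=1 ship[0->1]=1 prod=4 -> [33 4 1 1]
Step 11: demand=5,sold=1 ship[2->3]=1 ship[1->2]=1 ship[0->1]=1 prod=4 -> [36 4 1 1]
Step 12: demand=5,sold=1 ship[2->3]=1 ship[1->2]=1 ship[0->1]=1 prod=4 -> [39 4 1 1]
First stockout at step 5

5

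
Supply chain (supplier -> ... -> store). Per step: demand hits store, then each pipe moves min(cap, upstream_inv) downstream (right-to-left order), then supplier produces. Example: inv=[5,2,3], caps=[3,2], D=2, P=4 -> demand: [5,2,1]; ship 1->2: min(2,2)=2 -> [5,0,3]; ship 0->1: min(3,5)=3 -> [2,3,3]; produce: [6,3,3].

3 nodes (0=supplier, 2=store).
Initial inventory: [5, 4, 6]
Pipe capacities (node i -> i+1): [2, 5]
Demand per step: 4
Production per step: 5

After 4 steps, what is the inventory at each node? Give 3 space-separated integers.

Step 1: demand=4,sold=4 ship[1->2]=4 ship[0->1]=2 prod=5 -> inv=[8 2 6]
Step 2: demand=4,sold=4 ship[1->2]=2 ship[0->1]=2 prod=5 -> inv=[11 2 4]
Step 3: demand=4,sold=4 ship[1->2]=2 ship[0->1]=2 prod=5 -> inv=[14 2 2]
Step 4: demand=4,sold=2 ship[1->2]=2 ship[0->1]=2 prod=5 -> inv=[17 2 2]

17 2 2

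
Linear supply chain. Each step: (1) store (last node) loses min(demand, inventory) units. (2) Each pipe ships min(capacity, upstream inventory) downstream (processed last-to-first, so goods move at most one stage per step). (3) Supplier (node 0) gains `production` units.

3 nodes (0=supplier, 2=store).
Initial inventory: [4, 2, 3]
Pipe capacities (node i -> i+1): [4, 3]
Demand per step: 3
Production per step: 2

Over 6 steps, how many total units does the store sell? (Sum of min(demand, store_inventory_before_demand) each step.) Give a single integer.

Answer: 15

Derivation:
Step 1: sold=3 (running total=3) -> [2 4 2]
Step 2: sold=2 (running total=5) -> [2 3 3]
Step 3: sold=3 (running total=8) -> [2 2 3]
Step 4: sold=3 (running total=11) -> [2 2 2]
Step 5: sold=2 (running total=13) -> [2 2 2]
Step 6: sold=2 (running total=15) -> [2 2 2]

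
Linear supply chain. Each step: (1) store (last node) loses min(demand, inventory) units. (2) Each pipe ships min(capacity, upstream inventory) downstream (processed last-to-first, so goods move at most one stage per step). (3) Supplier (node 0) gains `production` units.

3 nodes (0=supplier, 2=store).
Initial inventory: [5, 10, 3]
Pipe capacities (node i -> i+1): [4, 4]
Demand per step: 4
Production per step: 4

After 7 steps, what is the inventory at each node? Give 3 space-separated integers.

Step 1: demand=4,sold=3 ship[1->2]=4 ship[0->1]=4 prod=4 -> inv=[5 10 4]
Step 2: demand=4,sold=4 ship[1->2]=4 ship[0->1]=4 prod=4 -> inv=[5 10 4]
Step 3: demand=4,sold=4 ship[1->2]=4 ship[0->1]=4 prod=4 -> inv=[5 10 4]
Step 4: demand=4,sold=4 ship[1->2]=4 ship[0->1]=4 prod=4 -> inv=[5 10 4]
Step 5: demand=4,sold=4 ship[1->2]=4 ship[0->1]=4 prod=4 -> inv=[5 10 4]
Step 6: demand=4,sold=4 ship[1->2]=4 ship[0->1]=4 prod=4 -> inv=[5 10 4]
Step 7: demand=4,sold=4 ship[1->2]=4 ship[0->1]=4 prod=4 -> inv=[5 10 4]

5 10 4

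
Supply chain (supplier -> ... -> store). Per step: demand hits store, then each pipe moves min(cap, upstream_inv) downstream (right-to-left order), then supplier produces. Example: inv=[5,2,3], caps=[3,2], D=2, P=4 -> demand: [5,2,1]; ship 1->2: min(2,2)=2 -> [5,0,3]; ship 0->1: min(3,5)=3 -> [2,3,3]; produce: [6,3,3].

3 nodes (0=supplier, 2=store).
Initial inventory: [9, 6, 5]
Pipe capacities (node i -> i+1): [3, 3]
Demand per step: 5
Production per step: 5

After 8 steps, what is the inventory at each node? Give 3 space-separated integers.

Step 1: demand=5,sold=5 ship[1->2]=3 ship[0->1]=3 prod=5 -> inv=[11 6 3]
Step 2: demand=5,sold=3 ship[1->2]=3 ship[0->1]=3 prod=5 -> inv=[13 6 3]
Step 3: demand=5,sold=3 ship[1->2]=3 ship[0->1]=3 prod=5 -> inv=[15 6 3]
Step 4: demand=5,sold=3 ship[1->2]=3 ship[0->1]=3 prod=5 -> inv=[17 6 3]
Step 5: demand=5,sold=3 ship[1->2]=3 ship[0->1]=3 prod=5 -> inv=[19 6 3]
Step 6: demand=5,sold=3 ship[1->2]=3 ship[0->1]=3 prod=5 -> inv=[21 6 3]
Step 7: demand=5,sold=3 ship[1->2]=3 ship[0->1]=3 prod=5 -> inv=[23 6 3]
Step 8: demand=5,sold=3 ship[1->2]=3 ship[0->1]=3 prod=5 -> inv=[25 6 3]

25 6 3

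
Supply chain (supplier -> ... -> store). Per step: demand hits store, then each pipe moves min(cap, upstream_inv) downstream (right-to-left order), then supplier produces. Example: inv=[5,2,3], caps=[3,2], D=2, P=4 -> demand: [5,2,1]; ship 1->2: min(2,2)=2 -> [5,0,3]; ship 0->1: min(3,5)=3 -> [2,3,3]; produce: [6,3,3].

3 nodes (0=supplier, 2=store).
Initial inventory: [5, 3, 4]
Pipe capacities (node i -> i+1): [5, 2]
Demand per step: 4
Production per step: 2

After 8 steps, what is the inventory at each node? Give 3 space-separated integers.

Step 1: demand=4,sold=4 ship[1->2]=2 ship[0->1]=5 prod=2 -> inv=[2 6 2]
Step 2: demand=4,sold=2 ship[1->2]=2 ship[0->1]=2 prod=2 -> inv=[2 6 2]
Step 3: demand=4,sold=2 ship[1->2]=2 ship[0->1]=2 prod=2 -> inv=[2 6 2]
Step 4: demand=4,sold=2 ship[1->2]=2 ship[0->1]=2 prod=2 -> inv=[2 6 2]
Step 5: demand=4,sold=2 ship[1->2]=2 ship[0->1]=2 prod=2 -> inv=[2 6 2]
Step 6: demand=4,sold=2 ship[1->2]=2 ship[0->1]=2 prod=2 -> inv=[2 6 2]
Step 7: demand=4,sold=2 ship[1->2]=2 ship[0->1]=2 prod=2 -> inv=[2 6 2]
Step 8: demand=4,sold=2 ship[1->2]=2 ship[0->1]=2 prod=2 -> inv=[2 6 2]

2 6 2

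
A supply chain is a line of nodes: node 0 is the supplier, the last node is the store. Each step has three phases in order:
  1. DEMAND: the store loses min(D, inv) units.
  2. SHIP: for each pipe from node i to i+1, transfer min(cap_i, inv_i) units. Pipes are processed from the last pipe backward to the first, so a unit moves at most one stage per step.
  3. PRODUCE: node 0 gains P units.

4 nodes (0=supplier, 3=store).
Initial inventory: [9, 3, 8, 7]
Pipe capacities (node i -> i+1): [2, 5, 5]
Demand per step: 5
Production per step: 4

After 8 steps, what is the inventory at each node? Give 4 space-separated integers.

Step 1: demand=5,sold=5 ship[2->3]=5 ship[1->2]=3 ship[0->1]=2 prod=4 -> inv=[11 2 6 7]
Step 2: demand=5,sold=5 ship[2->3]=5 ship[1->2]=2 ship[0->1]=2 prod=4 -> inv=[13 2 3 7]
Step 3: demand=5,sold=5 ship[2->3]=3 ship[1->2]=2 ship[0->1]=2 prod=4 -> inv=[15 2 2 5]
Step 4: demand=5,sold=5 ship[2->3]=2 ship[1->2]=2 ship[0->1]=2 prod=4 -> inv=[17 2 2 2]
Step 5: demand=5,sold=2 ship[2->3]=2 ship[1->2]=2 ship[0->1]=2 prod=4 -> inv=[19 2 2 2]
Step 6: demand=5,sold=2 ship[2->3]=2 ship[1->2]=2 ship[0->1]=2 prod=4 -> inv=[21 2 2 2]
Step 7: demand=5,sold=2 ship[2->3]=2 ship[1->2]=2 ship[0->1]=2 prod=4 -> inv=[23 2 2 2]
Step 8: demand=5,sold=2 ship[2->3]=2 ship[1->2]=2 ship[0->1]=2 prod=4 -> inv=[25 2 2 2]

25 2 2 2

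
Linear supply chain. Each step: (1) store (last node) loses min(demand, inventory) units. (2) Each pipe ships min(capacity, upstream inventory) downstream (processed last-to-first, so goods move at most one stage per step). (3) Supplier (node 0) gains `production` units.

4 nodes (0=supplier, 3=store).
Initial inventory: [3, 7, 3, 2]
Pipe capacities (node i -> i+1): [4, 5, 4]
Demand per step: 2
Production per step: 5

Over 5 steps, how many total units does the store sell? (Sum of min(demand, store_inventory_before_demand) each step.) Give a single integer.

Step 1: sold=2 (running total=2) -> [5 5 5 3]
Step 2: sold=2 (running total=4) -> [6 4 6 5]
Step 3: sold=2 (running total=6) -> [7 4 6 7]
Step 4: sold=2 (running total=8) -> [8 4 6 9]
Step 5: sold=2 (running total=10) -> [9 4 6 11]

Answer: 10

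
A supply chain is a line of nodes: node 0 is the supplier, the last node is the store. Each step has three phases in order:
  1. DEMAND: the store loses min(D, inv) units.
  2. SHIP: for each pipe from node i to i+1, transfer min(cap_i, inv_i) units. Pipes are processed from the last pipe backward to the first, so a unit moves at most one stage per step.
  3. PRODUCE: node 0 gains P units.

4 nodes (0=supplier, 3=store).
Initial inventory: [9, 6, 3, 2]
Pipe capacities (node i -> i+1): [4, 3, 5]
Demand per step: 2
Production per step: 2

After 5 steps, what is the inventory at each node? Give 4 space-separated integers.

Step 1: demand=2,sold=2 ship[2->3]=3 ship[1->2]=3 ship[0->1]=4 prod=2 -> inv=[7 7 3 3]
Step 2: demand=2,sold=2 ship[2->3]=3 ship[1->2]=3 ship[0->1]=4 prod=2 -> inv=[5 8 3 4]
Step 3: demand=2,sold=2 ship[2->3]=3 ship[1->2]=3 ship[0->1]=4 prod=2 -> inv=[3 9 3 5]
Step 4: demand=2,sold=2 ship[2->3]=3 ship[1->2]=3 ship[0->1]=3 prod=2 -> inv=[2 9 3 6]
Step 5: demand=2,sold=2 ship[2->3]=3 ship[1->2]=3 ship[0->1]=2 prod=2 -> inv=[2 8 3 7]

2 8 3 7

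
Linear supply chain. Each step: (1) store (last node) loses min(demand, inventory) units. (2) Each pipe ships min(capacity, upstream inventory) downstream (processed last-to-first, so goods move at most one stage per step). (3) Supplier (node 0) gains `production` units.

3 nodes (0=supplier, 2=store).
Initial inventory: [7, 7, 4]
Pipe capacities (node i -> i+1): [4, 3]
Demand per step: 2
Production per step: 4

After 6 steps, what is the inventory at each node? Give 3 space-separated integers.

Step 1: demand=2,sold=2 ship[1->2]=3 ship[0->1]=4 prod=4 -> inv=[7 8 5]
Step 2: demand=2,sold=2 ship[1->2]=3 ship[0->1]=4 prod=4 -> inv=[7 9 6]
Step 3: demand=2,sold=2 ship[1->2]=3 ship[0->1]=4 prod=4 -> inv=[7 10 7]
Step 4: demand=2,sold=2 ship[1->2]=3 ship[0->1]=4 prod=4 -> inv=[7 11 8]
Step 5: demand=2,sold=2 ship[1->2]=3 ship[0->1]=4 prod=4 -> inv=[7 12 9]
Step 6: demand=2,sold=2 ship[1->2]=3 ship[0->1]=4 prod=4 -> inv=[7 13 10]

7 13 10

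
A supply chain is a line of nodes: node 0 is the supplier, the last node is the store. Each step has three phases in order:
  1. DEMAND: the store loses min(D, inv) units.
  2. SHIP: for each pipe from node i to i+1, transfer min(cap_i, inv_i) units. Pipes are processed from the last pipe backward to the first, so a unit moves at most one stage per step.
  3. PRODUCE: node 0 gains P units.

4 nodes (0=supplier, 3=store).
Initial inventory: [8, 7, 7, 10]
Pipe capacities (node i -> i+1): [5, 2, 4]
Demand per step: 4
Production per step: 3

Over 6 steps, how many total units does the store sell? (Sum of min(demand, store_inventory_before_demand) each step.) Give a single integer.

Answer: 24

Derivation:
Step 1: sold=4 (running total=4) -> [6 10 5 10]
Step 2: sold=4 (running total=8) -> [4 13 3 10]
Step 3: sold=4 (running total=12) -> [3 15 2 9]
Step 4: sold=4 (running total=16) -> [3 16 2 7]
Step 5: sold=4 (running total=20) -> [3 17 2 5]
Step 6: sold=4 (running total=24) -> [3 18 2 3]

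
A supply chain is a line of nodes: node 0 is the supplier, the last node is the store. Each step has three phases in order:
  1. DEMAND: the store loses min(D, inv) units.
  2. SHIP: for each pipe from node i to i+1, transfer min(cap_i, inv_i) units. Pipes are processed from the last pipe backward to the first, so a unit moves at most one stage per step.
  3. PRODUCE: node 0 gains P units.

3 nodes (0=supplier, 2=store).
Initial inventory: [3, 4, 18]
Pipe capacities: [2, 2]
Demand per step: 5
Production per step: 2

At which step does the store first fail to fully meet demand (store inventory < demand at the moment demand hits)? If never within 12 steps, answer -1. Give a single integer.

Step 1: demand=5,sold=5 ship[1->2]=2 ship[0->1]=2 prod=2 -> [3 4 15]
Step 2: demand=5,sold=5 ship[1->2]=2 ship[0->1]=2 prod=2 -> [3 4 12]
Step 3: demand=5,sold=5 ship[1->2]=2 ship[0->1]=2 prod=2 -> [3 4 9]
Step 4: demand=5,sold=5 ship[1->2]=2 ship[0->1]=2 prod=2 -> [3 4 6]
Step 5: demand=5,sold=5 ship[1->2]=2 ship[0->1]=2 prod=2 -> [3 4 3]
Step 6: demand=5,sold=3 ship[1->2]=2 ship[0->1]=2 prod=2 -> [3 4 2]
Step 7: demand=5,sold=2 ship[1->2]=2 ship[0->1]=2 prod=2 -> [3 4 2]
Step 8: demand=5,sold=2 ship[1->2]=2 ship[0->1]=2 prod=2 -> [3 4 2]
Step 9: demand=5,sold=2 ship[1->2]=2 ship[0->1]=2 prod=2 -> [3 4 2]
Step 10: demand=5,sold=2 ship[1->2]=2 ship[0->1]=2 prod=2 -> [3 4 2]
Step 11: demand=5,sold=2 ship[1->2]=2 ship[0->1]=2 prod=2 -> [3 4 2]
Step 12: demand=5,sold=2 ship[1->2]=2 ship[0->1]=2 prod=2 -> [3 4 2]
First stockout at step 6

6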